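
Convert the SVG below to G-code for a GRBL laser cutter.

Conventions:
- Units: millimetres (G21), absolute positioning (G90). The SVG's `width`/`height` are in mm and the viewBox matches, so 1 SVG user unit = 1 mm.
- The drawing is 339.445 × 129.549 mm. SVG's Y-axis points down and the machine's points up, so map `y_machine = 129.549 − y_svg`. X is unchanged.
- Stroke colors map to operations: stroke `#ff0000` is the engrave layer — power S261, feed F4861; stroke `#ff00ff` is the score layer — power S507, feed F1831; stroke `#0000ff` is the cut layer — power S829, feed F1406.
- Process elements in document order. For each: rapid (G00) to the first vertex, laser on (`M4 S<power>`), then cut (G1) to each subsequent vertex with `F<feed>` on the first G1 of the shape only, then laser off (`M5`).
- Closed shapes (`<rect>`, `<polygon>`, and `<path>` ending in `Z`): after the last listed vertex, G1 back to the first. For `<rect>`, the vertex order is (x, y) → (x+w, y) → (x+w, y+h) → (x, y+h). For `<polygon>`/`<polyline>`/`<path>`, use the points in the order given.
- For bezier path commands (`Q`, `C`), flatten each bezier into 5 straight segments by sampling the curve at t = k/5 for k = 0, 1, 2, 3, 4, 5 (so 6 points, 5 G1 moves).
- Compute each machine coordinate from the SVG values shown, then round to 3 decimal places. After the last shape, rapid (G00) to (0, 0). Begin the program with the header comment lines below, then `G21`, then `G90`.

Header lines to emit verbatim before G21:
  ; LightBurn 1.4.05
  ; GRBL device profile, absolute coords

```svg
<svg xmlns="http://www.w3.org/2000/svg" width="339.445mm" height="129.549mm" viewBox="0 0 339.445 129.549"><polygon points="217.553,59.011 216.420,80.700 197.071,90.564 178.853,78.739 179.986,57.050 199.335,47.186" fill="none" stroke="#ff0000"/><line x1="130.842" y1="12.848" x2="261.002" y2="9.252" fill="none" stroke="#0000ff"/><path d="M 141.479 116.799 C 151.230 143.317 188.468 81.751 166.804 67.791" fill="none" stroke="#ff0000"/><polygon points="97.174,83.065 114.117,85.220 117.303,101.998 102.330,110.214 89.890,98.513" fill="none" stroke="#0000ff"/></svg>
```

; LightBurn 1.4.05
; GRBL device profile, absolute coords
G21
G90
G00 X217.553 Y70.538
M4 S261
G1 X216.420 Y48.849 F4861
G1 X197.071 Y38.985
G1 X178.853 Y50.810
G1 X179.986 Y72.499
G1 X199.335 Y82.363
G1 X217.553 Y70.538
M5
G00 X130.842 Y116.701
M4 S829
G1 X261.002 Y120.297 F1406
M5
G00 X141.479 Y12.750
M4 S261
G1 X149.937 Y6.324 F4861
G1 X160.845 Y14.525
G1 X170.057 Y30.839
G1 X173.425 Y48.755
G1 X166.804 Y61.758
M5
G00 X97.174 Y46.484
M4 S829
G1 X114.117 Y44.329 F1406
G1 X117.303 Y27.551
G1 X102.330 Y19.335
G1 X89.890 Y31.036
G1 X97.174 Y46.484
M5
G00 X0.000 Y0.000

Since the viewBox matches the mm dimensions, user units are millimetres directly. The only transform is the Y-flip y_m = 129.549 − y_svg.

Shape 1 is a regular polygon drawn with `<polygon>`. Its stroke #ff0000 means engrave at S261, F4861. After flipping Y the toolpath is (217.553,70.538) → (216.420,48.849) → (197.071,38.985) → (178.853,50.810) → (179.986,72.499) → (199.335,82.363) → (217.553,70.538), returning to the start.

Shape 2 is a line segment drawn with `<line>`. Its stroke #0000ff means cut at S829, F1406. After flipping Y the toolpath is (130.842,116.701) → (261.002,120.297).

Shape 3 is a cubic bezier drawn with `<path>`. Its stroke #ff0000 means engrave at S261, F4861. After flipping Y the toolpath is (141.479,12.750) → (149.937,6.324) → (160.845,14.525) → (170.057,30.839) → (173.425,48.755) → (166.804,61.758).

Shape 4 is a regular polygon drawn with `<polygon>`. Its stroke #0000ff means cut at S829, F1406. After flipping Y the toolpath is (97.174,46.484) → (114.117,44.329) → (117.303,27.551) → (102.330,19.335) → (89.890,31.036) → (97.174,46.484), returning to the start.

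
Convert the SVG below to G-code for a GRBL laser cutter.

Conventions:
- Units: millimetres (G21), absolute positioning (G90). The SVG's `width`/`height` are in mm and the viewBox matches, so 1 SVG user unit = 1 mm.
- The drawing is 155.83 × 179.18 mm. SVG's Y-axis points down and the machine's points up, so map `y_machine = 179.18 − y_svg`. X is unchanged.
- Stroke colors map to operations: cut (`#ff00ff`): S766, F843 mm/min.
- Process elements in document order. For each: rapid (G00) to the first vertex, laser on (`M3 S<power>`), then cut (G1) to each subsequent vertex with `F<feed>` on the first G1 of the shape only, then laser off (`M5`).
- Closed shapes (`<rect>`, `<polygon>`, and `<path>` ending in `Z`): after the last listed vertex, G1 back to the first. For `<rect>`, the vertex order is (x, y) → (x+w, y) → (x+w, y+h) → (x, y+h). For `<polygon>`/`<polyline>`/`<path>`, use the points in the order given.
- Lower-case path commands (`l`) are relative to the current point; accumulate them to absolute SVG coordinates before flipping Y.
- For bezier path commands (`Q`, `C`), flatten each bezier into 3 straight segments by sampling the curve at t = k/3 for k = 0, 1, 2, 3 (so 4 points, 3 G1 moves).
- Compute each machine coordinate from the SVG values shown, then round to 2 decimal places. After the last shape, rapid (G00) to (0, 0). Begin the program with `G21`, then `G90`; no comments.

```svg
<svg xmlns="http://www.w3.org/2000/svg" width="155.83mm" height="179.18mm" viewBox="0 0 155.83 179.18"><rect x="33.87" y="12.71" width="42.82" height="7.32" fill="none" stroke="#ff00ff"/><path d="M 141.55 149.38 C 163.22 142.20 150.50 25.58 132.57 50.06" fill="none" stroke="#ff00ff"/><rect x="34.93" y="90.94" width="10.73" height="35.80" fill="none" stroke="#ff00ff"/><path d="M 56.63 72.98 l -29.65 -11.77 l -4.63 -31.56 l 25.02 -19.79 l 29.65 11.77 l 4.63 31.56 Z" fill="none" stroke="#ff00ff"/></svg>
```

1 u = 1 mm; y_m = 179.18 − y.

[1] `<rect>` rectangle, #ff00ff→cut S766 F843: (33.87,166.47) → (76.69,166.47) → (76.69,159.15) → (33.87,159.15) → (33.87,166.47) (closed)

[2] `<path>` cubic bezier, #ff00ff→cut S766 F843: (141.55,29.80) → (152.84,64.18) → (147.68,115.85) → (132.57,129.12)

[3] `<rect>` rectangle, #ff00ff→cut S766 F843: (34.93,88.24) → (45.66,88.24) → (45.66,52.44) → (34.93,52.44) → (34.93,88.24) (closed)

[4] `<path>` regular polygon, #ff00ff→cut S766 F843: (56.63,106.20) → (26.98,117.97) → (22.35,149.53) → (47.37,169.32) → (77.02,157.55) → (81.65,125.99) → (56.63,106.20) (closed)

G21
G90
G00 X33.87 Y166.47
M3 S766
G1 X76.69 Y166.47 F843
G1 X76.69 Y159.15
G1 X33.87 Y159.15
G1 X33.87 Y166.47
M5
G00 X141.55 Y29.80
M3 S766
G1 X152.84 Y64.18 F843
G1 X147.68 Y115.85
G1 X132.57 Y129.12
M5
G00 X34.93 Y88.24
M3 S766
G1 X45.66 Y88.24 F843
G1 X45.66 Y52.44
G1 X34.93 Y52.44
G1 X34.93 Y88.24
M5
G00 X56.63 Y106.20
M3 S766
G1 X26.98 Y117.97 F843
G1 X22.35 Y149.53
G1 X47.37 Y169.32
G1 X77.02 Y157.55
G1 X81.65 Y125.99
G1 X56.63 Y106.20
M5
G00 X0.00 Y0.00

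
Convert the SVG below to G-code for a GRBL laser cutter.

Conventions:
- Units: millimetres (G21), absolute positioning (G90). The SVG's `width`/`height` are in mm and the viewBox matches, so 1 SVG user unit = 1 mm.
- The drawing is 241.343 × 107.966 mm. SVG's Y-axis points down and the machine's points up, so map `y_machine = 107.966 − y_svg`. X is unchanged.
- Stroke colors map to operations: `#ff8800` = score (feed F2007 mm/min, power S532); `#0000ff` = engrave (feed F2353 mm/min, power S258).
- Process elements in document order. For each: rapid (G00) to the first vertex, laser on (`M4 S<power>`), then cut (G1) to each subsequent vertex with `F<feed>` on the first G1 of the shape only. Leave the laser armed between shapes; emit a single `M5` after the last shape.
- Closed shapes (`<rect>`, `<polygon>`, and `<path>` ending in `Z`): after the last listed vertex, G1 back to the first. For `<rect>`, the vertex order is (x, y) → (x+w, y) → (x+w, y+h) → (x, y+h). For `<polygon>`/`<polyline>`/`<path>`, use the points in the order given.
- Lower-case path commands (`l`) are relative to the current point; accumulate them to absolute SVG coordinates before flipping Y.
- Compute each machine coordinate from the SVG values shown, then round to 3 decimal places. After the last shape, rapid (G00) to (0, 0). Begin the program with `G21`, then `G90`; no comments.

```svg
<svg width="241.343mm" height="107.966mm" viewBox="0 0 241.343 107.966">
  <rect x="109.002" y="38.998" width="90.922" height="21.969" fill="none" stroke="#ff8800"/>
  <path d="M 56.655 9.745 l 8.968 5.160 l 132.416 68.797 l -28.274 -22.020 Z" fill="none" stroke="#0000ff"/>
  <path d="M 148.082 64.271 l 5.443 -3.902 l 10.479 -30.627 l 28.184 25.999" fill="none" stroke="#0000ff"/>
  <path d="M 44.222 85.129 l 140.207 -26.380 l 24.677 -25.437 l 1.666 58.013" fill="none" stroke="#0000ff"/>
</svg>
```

G21
G90
G00 X109.002 Y68.968
M4 S532
G1 X199.924 Y68.968 F2007
G1 X199.924 Y46.999
G1 X109.002 Y46.999
G1 X109.002 Y68.968
G00 X56.655 Y98.221
M4 S258
G1 X65.623 Y93.061 F2353
G1 X198.039 Y24.264
G1 X169.765 Y46.284
G1 X56.655 Y98.221
G00 X148.082 Y43.695
M4 S258
G1 X153.525 Y47.597 F2353
G1 X164.004 Y78.224
G1 X192.188 Y52.225
G00 X44.222 Y22.837
M4 S258
G1 X184.429 Y49.217 F2353
G1 X209.106 Y74.654
G1 X210.772 Y16.641
M5
G00 X0.000 Y0.000

1 u = 1 mm; y_m = 107.966 − y.

[1] `<rect>` rectangle, #ff8800→score S532 F2007: (109.002,68.968) → (199.924,68.968) → (199.924,46.999) → (109.002,46.999) → (109.002,68.968) (closed)

[2] `<path>` closed polygon, #0000ff→engrave S258 F2353: (56.655,98.221) → (65.623,93.061) → (198.039,24.264) → (169.765,46.284) → (56.655,98.221) (closed)

[3] `<path>` open polyline, #0000ff→engrave S258 F2353: (148.082,43.695) → (153.525,47.597) → (164.004,78.224) → (192.188,52.225)

[4] `<path>` open polyline, #0000ff→engrave S258 F2353: (44.222,22.837) → (184.429,49.217) → (209.106,74.654) → (210.772,16.641)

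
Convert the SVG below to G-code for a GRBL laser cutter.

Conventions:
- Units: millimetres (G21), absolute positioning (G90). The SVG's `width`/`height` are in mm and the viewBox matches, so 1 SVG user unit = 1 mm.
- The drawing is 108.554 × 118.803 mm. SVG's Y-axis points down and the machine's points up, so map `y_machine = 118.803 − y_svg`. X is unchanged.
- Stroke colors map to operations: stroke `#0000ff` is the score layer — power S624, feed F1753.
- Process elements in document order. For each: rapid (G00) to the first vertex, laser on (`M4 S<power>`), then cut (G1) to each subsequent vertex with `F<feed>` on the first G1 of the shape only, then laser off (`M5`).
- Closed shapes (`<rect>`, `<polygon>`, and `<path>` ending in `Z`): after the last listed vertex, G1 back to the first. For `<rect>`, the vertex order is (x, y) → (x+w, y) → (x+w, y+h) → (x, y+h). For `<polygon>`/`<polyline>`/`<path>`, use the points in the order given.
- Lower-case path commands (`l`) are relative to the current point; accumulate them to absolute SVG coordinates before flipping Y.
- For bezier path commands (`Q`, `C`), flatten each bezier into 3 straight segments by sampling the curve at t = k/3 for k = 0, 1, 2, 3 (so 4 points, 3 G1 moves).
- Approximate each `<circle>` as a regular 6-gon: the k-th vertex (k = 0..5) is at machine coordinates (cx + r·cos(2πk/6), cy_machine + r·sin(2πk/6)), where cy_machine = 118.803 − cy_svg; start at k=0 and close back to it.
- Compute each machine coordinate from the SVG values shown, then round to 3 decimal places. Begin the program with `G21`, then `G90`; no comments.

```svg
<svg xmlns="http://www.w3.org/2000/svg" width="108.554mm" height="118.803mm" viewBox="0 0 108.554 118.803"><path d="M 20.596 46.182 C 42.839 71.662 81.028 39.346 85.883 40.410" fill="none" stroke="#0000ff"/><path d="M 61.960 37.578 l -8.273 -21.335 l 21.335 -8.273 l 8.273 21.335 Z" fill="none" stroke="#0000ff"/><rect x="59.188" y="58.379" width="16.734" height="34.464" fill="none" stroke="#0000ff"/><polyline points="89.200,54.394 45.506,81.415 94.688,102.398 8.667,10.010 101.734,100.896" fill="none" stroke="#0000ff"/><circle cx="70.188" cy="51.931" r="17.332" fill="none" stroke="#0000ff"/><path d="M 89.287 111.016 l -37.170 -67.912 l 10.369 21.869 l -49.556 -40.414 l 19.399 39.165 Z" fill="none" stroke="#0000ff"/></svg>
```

G21
G90
G00 X20.596 Y72.621
M4 S624
G1 X46.329 Y63.029 F1753
G1 X71.742 Y71.707
G1 X85.883 Y78.393
M5
G00 X61.960 Y81.225
M4 S624
G1 X53.687 Y102.560 F1753
G1 X75.022 Y110.833
G1 X83.295 Y89.498
G1 X61.960 Y81.225
M5
G00 X59.188 Y60.424
M4 S624
G1 X75.922 Y60.424 F1753
G1 X75.922 Y25.960
G1 X59.188 Y25.960
G1 X59.188 Y60.424
M5
G00 X89.200 Y64.409
M4 S624
G1 X45.506 Y37.388 F1753
G1 X94.688 Y16.405
G1 X8.667 Y108.793
G1 X101.734 Y17.907
M5
G00 X87.520 Y66.872
M4 S624
G1 X78.854 Y81.882 F1753
G1 X61.522 Y81.882
G1 X52.856 Y66.872
G1 X61.522 Y51.862
G1 X78.854 Y51.862
G1 X87.520 Y66.872
M5
G00 X89.287 Y7.787
M4 S624
G1 X52.117 Y75.699 F1753
G1 X62.486 Y53.830
G1 X12.930 Y94.244
G1 X32.329 Y55.079
G1 X89.287 Y7.787
M5

viewBox `0 0 108.554 118.803` with mm width/height → 1 unit = 1 mm. Flip: y_m = 118.803 − y_svg.

**Shape 1** — `<path>` cubic bezier, stroke `#0000ff` → score (S624, F1753). Control points (SVG): P0=(20.596,46.182), P1=(42.839,71.662), P2=(81.028,39.346), P3=(85.883,40.410); sampled at t=k/3. Machine vertices: (20.596,72.621) → (46.329,63.029) → (71.742,71.707) → (85.883,78.393). Open path.

**Shape 2** — `<path>` regular polygon, stroke `#0000ff` → score (S624, F1753). Machine vertices: (61.960,81.225) → (53.687,102.560) → (75.022,110.833) → (83.295,89.498) → (61.960,81.225). Closed: final G1 returns to the first vertex.

**Shape 3** — `<rect>` rectangle, stroke `#0000ff` → score (S624, F1753). Machine vertices: (59.188,60.424) → (75.922,60.424) → (75.922,25.960) → (59.188,25.960) → (59.188,60.424). Closed: final G1 returns to the first vertex.

**Shape 4** — `<polyline>` open polyline, stroke `#0000ff` → score (S624, F1753). Machine vertices: (89.200,64.409) → (45.506,37.388) → (94.688,16.405) → (8.667,108.793) → (101.734,17.907). Open path.

**Shape 5** — `<circle>` circle, stroke `#0000ff` → score (S624, F1753). Machine vertices: (87.520,66.872) → (78.854,81.882) → (61.522,81.882) → (52.856,66.872) → (61.522,51.862) → (78.854,51.862) → (87.520,66.872). Closed: final G1 returns to the first vertex.

**Shape 6** — `<path>` closed polygon, stroke `#0000ff` → score (S624, F1753). Machine vertices: (89.287,7.787) → (52.117,75.699) → (62.486,53.830) → (12.930,94.244) → (32.329,55.079) → (89.287,7.787). Closed: final G1 returns to the first vertex.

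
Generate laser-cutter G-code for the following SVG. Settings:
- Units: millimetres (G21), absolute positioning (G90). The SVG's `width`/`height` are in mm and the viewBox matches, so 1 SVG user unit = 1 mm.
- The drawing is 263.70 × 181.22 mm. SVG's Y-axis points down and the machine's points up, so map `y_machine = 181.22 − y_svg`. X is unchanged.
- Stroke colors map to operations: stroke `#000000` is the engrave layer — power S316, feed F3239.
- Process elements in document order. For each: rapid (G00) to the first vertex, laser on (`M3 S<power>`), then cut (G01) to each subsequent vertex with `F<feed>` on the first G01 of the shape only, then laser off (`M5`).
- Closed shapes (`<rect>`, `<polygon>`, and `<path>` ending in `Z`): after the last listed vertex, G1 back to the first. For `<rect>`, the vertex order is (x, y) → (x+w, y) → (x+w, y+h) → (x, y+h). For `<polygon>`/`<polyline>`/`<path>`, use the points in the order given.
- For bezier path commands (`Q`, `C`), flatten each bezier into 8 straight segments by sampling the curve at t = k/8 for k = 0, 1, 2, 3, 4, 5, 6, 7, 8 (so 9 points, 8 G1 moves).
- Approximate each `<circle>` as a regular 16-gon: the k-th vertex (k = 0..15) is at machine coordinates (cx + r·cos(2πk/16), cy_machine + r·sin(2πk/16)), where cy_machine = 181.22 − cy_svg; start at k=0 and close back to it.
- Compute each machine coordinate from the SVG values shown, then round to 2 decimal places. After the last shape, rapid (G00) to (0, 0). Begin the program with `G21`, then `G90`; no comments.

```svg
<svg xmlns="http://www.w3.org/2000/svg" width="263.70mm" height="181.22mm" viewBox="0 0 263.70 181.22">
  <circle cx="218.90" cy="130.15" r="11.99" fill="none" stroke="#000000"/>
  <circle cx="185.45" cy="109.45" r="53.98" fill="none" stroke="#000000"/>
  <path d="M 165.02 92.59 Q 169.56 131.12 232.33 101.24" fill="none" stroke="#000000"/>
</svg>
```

G21
G90
G00 X230.89 Y51.07
M3 S316
G01 X229.98 Y55.66 F3239
G01 X227.38 Y59.55
G01 X223.49 Y62.15
G01 X218.90 Y63.06
G01 X214.31 Y62.15
G01 X210.42 Y59.55
G01 X207.82 Y55.66
G01 X206.91 Y51.07
G01 X207.82 Y46.48
G01 X210.42 Y42.59
G01 X214.31 Y39.99
G01 X218.90 Y39.08
G01 X223.49 Y39.99
G01 X227.38 Y42.59
G01 X229.98 Y46.48
G01 X230.89 Y51.07
M5
G00 X239.43 Y71.77
M3 S316
G01 X235.32 Y92.43 F3239
G01 X223.62 Y109.94
G01 X206.11 Y121.64
G01 X185.45 Y125.75
G01 X164.79 Y121.64
G01 X147.28 Y109.94
G01 X135.58 Y92.43
G01 X131.47 Y71.77
G01 X135.58 Y51.11
G01 X147.28 Y33.60
G01 X164.79 Y21.90
G01 X185.45 Y17.79
G01 X206.11 Y21.90
G01 X223.62 Y33.60
G01 X235.32 Y51.11
G01 X239.43 Y71.77
M5
G00 X165.02 Y88.63
M3 S316
G01 X167.06 Y80.07 F3239
G01 X170.93 Y73.64
G01 X176.61 Y69.35
G01 X184.12 Y67.20
G01 X193.44 Y67.19
G01 X204.58 Y69.32
G01 X217.55 Y73.58
G01 X232.33 Y79.98
M5
G00 X0.00 Y0.00

Since the viewBox matches the mm dimensions, user units are millimetres directly. The only transform is the Y-flip y_m = 181.22 − y_svg.

Shape 1 is a circle drawn with `<circle>`. Its stroke #000000 means engrave at S316, F3239. After flipping Y the toolpath is (230.89,51.07) → (229.98,55.66) → (227.38,59.55) → (223.49,62.15) → (218.90,63.06) → (214.31,62.15) → (210.42,59.55) → (207.82,55.66) → (206.91,51.07) → (207.82,46.48) → (210.42,42.59) → (214.31,39.99) → (218.90,39.08) → (223.49,39.99) → (227.38,42.59) → (229.98,46.48) → (230.89,51.07), returning to the start.

Shape 2 is a circle drawn with `<circle>`. Its stroke #000000 means engrave at S316, F3239. After flipping Y the toolpath is (239.43,71.77) → (235.32,92.43) → (223.62,109.94) → (206.11,121.64) → (185.45,125.75) → (164.79,121.64) → (147.28,109.94) → (135.58,92.43) → (131.47,71.77) → (135.58,51.11) → (147.28,33.60) → (164.79,21.90) → (185.45,17.79) → (206.11,21.90) → (223.62,33.60) → (235.32,51.11) → (239.43,71.77), returning to the start.

Shape 3 is a quadratic bezier drawn with `<path>`. Its stroke #000000 means engrave at S316, F3239. After flipping Y the toolpath is (165.02,88.63) → (167.06,80.07) → (170.93,73.64) → (176.61,69.35) → (184.12,67.20) → (193.44,67.19) → (204.58,69.32) → (217.55,73.58) → (232.33,79.98).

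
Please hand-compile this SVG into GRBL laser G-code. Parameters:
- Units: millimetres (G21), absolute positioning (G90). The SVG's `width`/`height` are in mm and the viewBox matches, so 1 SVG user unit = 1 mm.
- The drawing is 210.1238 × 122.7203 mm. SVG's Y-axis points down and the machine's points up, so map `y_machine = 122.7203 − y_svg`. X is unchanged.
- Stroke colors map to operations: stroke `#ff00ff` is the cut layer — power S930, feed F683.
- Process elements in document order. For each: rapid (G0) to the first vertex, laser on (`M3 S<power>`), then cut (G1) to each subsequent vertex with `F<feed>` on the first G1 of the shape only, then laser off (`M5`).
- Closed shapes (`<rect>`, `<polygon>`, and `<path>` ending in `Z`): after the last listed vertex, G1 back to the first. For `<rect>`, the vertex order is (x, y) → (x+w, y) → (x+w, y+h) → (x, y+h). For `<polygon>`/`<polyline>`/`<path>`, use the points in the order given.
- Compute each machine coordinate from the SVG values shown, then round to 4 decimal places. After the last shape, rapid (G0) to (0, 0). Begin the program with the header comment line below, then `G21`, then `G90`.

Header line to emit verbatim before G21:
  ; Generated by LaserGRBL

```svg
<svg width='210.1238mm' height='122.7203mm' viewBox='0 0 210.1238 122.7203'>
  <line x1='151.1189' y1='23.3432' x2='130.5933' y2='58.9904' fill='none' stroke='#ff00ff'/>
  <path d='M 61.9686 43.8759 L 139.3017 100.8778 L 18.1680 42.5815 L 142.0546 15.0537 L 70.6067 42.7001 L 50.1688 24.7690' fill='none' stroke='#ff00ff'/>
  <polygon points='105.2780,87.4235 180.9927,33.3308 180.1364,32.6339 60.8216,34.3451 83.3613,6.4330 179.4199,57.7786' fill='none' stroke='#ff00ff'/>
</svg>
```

; Generated by LaserGRBL
G21
G90
G0 X151.1189 Y99.3771
M3 S930
G1 X130.5933 Y63.7299 F683
M5
G0 X61.9686 Y78.8444
M3 S930
G1 X139.3017 Y21.8425 F683
G1 X18.1680 Y80.1388
G1 X142.0546 Y107.6666
G1 X70.6067 Y80.0202
G1 X50.1688 Y97.9513
M5
G0 X105.2780 Y35.2968
M3 S930
G1 X180.9927 Y89.3895 F683
G1 X180.1364 Y90.0864
G1 X60.8216 Y88.3752
G1 X83.3613 Y116.2873
G1 X179.4199 Y64.9417
G1 X105.2780 Y35.2968
M5
G0 X0.0000 Y0.0000

Since the viewBox matches the mm dimensions, user units are millimetres directly. The only transform is the Y-flip y_m = 122.7203 − y_svg.

Shape 1 is a line segment drawn with `<line>`. Its stroke #ff00ff means cut at S930, F683. After flipping Y the toolpath is (151.1189,99.3771) → (130.5933,63.7299).

Shape 2 is a open polyline drawn with `<path>`. Its stroke #ff00ff means cut at S930, F683. After flipping Y the toolpath is (61.9686,78.8444) → (139.3017,21.8425) → (18.1680,80.1388) → (142.0546,107.6666) → (70.6067,80.0202) → (50.1688,97.9513).

Shape 3 is a closed polygon drawn with `<polygon>`. Its stroke #ff00ff means cut at S930, F683. After flipping Y the toolpath is (105.2780,35.2968) → (180.9927,89.3895) → (180.1364,90.0864) → (60.8216,88.3752) → (83.3613,116.2873) → (179.4199,64.9417) → (105.2780,35.2968), returning to the start.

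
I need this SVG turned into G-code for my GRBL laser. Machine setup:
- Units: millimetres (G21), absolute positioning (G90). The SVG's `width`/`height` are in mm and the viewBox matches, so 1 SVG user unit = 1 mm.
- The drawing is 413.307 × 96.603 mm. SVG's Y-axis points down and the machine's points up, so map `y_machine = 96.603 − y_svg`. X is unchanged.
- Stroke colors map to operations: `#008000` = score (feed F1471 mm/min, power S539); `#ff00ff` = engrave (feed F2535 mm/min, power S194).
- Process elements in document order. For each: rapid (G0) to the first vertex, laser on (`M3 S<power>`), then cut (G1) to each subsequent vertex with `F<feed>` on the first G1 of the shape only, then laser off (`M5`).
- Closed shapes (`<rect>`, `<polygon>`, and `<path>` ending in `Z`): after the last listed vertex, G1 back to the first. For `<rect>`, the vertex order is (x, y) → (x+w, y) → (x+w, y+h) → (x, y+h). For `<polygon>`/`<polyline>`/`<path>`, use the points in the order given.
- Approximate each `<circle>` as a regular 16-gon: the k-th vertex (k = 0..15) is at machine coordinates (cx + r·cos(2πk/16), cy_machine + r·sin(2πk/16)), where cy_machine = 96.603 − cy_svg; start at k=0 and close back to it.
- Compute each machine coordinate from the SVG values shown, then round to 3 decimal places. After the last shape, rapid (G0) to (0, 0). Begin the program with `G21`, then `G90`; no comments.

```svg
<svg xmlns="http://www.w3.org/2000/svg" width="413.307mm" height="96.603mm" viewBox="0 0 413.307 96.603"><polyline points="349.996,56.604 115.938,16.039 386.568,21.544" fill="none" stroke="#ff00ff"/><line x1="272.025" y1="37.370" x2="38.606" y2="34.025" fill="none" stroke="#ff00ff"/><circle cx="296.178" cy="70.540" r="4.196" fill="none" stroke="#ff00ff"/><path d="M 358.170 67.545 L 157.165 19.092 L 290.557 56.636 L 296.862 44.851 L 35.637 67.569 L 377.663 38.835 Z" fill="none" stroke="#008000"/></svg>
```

G21
G90
G0 X349.996 Y39.999
M3 S194
G1 X115.938 Y80.564 F2535
G1 X386.568 Y75.059
M5
G0 X272.025 Y59.233
M3 S194
G1 X38.606 Y62.578 F2535
M5
G0 X300.374 Y26.063
M3 S194
G1 X300.055 Y27.669 F2535
G1 X299.145 Y29.030
G1 X297.784 Y29.940
G1 X296.178 Y30.259
G1 X294.572 Y29.940
G1 X293.211 Y29.030
G1 X292.301 Y27.669
G1 X291.982 Y26.063
G1 X292.301 Y24.457
G1 X293.211 Y23.096
G1 X294.572 Y22.186
G1 X296.178 Y21.867
G1 X297.784 Y22.186
G1 X299.145 Y23.096
G1 X300.055 Y24.457
G1 X300.374 Y26.063
M5
G0 X358.170 Y29.058
M3 S539
G1 X157.165 Y77.511 F1471
G1 X290.557 Y39.967
G1 X296.862 Y51.752
G1 X35.637 Y29.034
G1 X377.663 Y57.768
G1 X358.170 Y29.058
M5
G0 X0.000 Y0.000

Since the viewBox matches the mm dimensions, user units are millimetres directly. The only transform is the Y-flip y_m = 96.603 − y_svg.

Shape 1 is a open polyline drawn with `<polyline>`. Its stroke #ff00ff means engrave at S194, F2535. After flipping Y the toolpath is (349.996,39.999) → (115.938,80.564) → (386.568,75.059).

Shape 2 is a line segment drawn with `<line>`. Its stroke #ff00ff means engrave at S194, F2535. After flipping Y the toolpath is (272.025,59.233) → (38.606,62.578).

Shape 3 is a circle drawn with `<circle>`. Its stroke #ff00ff means engrave at S194, F2535. After flipping Y the toolpath is (300.374,26.063) → (300.055,27.669) → (299.145,29.030) → (297.784,29.940) → (296.178,30.259) → (294.572,29.940) → (293.211,29.030) → (292.301,27.669) → (291.982,26.063) → (292.301,24.457) → (293.211,23.096) → (294.572,22.186) → (296.178,21.867) → (297.784,22.186) → (299.145,23.096) → (300.055,24.457) → (300.374,26.063), returning to the start.

Shape 4 is a closed polygon drawn with `<path>`. Its stroke #008000 means score at S539, F1471. After flipping Y the toolpath is (358.170,29.058) → (157.165,77.511) → (290.557,39.967) → (296.862,51.752) → (35.637,29.034) → (377.663,57.768) → (358.170,29.058), returning to the start.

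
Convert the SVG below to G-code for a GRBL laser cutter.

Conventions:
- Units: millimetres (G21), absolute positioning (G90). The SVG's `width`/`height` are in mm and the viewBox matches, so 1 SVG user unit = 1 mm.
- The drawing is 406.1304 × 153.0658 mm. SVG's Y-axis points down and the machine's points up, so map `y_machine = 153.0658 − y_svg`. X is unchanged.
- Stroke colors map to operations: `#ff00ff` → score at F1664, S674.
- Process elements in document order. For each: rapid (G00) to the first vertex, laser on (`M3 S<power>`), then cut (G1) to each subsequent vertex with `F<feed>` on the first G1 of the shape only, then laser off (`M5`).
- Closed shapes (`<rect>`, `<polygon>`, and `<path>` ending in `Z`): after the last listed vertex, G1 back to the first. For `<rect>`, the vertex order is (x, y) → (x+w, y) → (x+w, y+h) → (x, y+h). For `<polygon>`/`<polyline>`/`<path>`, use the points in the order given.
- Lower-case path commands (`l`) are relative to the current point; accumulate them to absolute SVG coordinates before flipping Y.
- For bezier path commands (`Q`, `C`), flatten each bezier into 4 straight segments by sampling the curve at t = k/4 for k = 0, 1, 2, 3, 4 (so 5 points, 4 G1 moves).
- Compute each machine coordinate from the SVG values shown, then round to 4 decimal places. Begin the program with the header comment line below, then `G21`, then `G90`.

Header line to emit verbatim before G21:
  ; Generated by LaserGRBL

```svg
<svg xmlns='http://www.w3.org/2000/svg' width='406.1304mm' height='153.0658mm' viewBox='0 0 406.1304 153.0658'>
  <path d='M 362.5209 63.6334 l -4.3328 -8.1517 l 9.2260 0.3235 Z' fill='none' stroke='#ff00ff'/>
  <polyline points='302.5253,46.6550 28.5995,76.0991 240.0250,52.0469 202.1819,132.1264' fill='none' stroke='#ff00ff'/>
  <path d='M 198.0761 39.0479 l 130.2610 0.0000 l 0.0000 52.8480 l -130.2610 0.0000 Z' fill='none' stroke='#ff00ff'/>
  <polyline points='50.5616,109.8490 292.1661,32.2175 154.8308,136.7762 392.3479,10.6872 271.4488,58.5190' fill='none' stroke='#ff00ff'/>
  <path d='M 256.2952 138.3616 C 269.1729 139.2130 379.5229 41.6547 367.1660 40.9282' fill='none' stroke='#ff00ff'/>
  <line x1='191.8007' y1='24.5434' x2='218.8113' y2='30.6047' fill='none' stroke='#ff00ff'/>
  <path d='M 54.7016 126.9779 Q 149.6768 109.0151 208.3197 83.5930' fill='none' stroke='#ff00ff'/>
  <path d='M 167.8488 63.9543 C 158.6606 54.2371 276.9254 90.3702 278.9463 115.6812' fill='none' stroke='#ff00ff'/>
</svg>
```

Since the viewBox matches the mm dimensions, user units are millimetres directly. The only transform is the Y-flip y_m = 153.0658 − y_svg.

Shape 1 is a regular polygon drawn with `<path>`. Its stroke #ff00ff means score at S674, F1664. After flipping Y the toolpath is (362.5209,89.4324) → (358.1881,97.5841) → (367.4141,97.2606) → (362.5209,89.4324), returning to the start.

Shape 2 is a open polyline drawn with `<polyline>`. Its stroke #ff00ff means score at S674, F1664. After flipping Y the toolpath is (302.5253,106.4108) → (28.5995,76.9667) → (240.0250,101.0189) → (202.1819,20.9394).

Shape 3 is a rectangle drawn with `<path>`. Its stroke #ff00ff means score at S674, F1664. After flipping Y the toolpath is (198.0761,114.0179) → (328.3371,114.0179) → (328.3371,61.1699) → (198.0761,61.1699) → (198.0761,114.0179), returning to the start.

Shape 4 is a open polyline drawn with `<polyline>`. Its stroke #ff00ff means score at S674, F1664. After flipping Y the toolpath is (50.5616,43.2168) → (292.1661,120.8483) → (154.8308,16.2896) → (392.3479,142.3786) → (271.4488,94.5468).

Shape 5 is a cubic bezier drawn with `<path>`. Its stroke #ff00ff means score at S674, F1664. After flipping Y the toolpath is (256.2952,14.7042) → (280.7892,29.4668) → (321.1936,62.8292) → (356.8664,96.4874) → (367.1660,112.1376).

Shape 6 is a line segment drawn with `<line>`. Its stroke #ff00ff means score at S674, F1664. After flipping Y the toolpath is (191.8007,128.5224) → (218.8113,122.4611).

Shape 7 is a quadratic bezier drawn with `<path>`. Its stroke #ff00ff means score at S674, F1664. After flipping Y the toolpath is (54.7016,26.0879) → (99.9184,35.5355) → (140.5937,45.9155) → (176.7275,57.2280) → (208.3197,69.4728).

Shape 8 is a cubic bezier drawn with `<path>`. Its stroke #ff00ff means score at S674, F1664. After flipping Y the toolpath is (167.8488,89.1115) → (181.0473,88.6880) → (219.1941,76.3836) → (259.4427,57.5115) → (278.9463,37.3846).

; Generated by LaserGRBL
G21
G90
G00 X362.5209 Y89.4324
M3 S674
G1 X358.1881 Y97.5841 F1664
G1 X367.4141 Y97.2606
G1 X362.5209 Y89.4324
M5
G00 X302.5253 Y106.4108
M3 S674
G1 X28.5995 Y76.9667 F1664
G1 X240.0250 Y101.0189
G1 X202.1819 Y20.9394
M5
G00 X198.0761 Y114.0179
M3 S674
G1 X328.3371 Y114.0179 F1664
G1 X328.3371 Y61.1699
G1 X198.0761 Y61.1699
G1 X198.0761 Y114.0179
M5
G00 X50.5616 Y43.2168
M3 S674
G1 X292.1661 Y120.8483 F1664
G1 X154.8308 Y16.2896
G1 X392.3479 Y142.3786
G1 X271.4488 Y94.5468
M5
G00 X256.2952 Y14.7042
M3 S674
G1 X280.7892 Y29.4668 F1664
G1 X321.1936 Y62.8292
G1 X356.8664 Y96.4874
G1 X367.1660 Y112.1376
M5
G00 X191.8007 Y128.5224
M3 S674
G1 X218.8113 Y122.4611 F1664
M5
G00 X54.7016 Y26.0879
M3 S674
G1 X99.9184 Y35.5355 F1664
G1 X140.5937 Y45.9155
G1 X176.7275 Y57.2280
G1 X208.3197 Y69.4728
M5
G00 X167.8488 Y89.1115
M3 S674
G1 X181.0473 Y88.6880 F1664
G1 X219.1941 Y76.3836
G1 X259.4427 Y57.5115
G1 X278.9463 Y37.3846
M5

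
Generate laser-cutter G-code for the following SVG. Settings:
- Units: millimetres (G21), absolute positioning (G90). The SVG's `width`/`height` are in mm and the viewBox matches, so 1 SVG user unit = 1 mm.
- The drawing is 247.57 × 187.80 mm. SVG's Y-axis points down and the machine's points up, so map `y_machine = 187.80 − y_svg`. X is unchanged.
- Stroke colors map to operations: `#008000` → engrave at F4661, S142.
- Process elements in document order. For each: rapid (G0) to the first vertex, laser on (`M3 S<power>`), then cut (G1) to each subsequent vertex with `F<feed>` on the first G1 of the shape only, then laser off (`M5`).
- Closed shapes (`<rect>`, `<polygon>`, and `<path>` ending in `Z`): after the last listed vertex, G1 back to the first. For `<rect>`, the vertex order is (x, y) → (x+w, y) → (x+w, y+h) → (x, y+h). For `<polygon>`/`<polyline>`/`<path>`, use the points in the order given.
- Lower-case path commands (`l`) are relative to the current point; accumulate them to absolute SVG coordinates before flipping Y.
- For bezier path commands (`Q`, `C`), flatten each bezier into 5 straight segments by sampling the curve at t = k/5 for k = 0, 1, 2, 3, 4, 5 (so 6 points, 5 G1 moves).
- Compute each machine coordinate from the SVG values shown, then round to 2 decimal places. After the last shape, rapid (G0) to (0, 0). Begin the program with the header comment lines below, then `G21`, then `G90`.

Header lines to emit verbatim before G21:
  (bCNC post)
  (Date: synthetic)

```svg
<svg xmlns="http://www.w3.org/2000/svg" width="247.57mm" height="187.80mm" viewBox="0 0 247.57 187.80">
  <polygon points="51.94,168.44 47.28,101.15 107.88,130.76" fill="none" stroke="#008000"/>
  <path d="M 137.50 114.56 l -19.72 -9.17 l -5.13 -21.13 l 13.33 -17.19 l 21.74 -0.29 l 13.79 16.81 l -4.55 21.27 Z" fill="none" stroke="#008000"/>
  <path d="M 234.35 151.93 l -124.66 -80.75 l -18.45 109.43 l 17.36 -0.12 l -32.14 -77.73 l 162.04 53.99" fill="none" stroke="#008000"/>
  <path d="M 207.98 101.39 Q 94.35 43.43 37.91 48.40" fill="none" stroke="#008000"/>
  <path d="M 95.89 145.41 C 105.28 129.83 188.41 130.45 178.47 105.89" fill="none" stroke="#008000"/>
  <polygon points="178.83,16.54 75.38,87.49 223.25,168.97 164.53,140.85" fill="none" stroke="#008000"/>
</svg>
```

(bCNC post)
(Date: synthetic)
G21
G90
G0 X51.94 Y19.36
M3 S142
G1 X47.28 Y86.65 F4661
G1 X107.88 Y57.04
G1 X51.94 Y19.36
M5
G0 X137.50 Y73.24
M3 S142
G1 X117.78 Y82.41 F4661
G1 X112.65 Y103.54
G1 X125.98 Y120.73
G1 X147.72 Y121.02
G1 X161.51 Y104.21
G1 X156.96 Y82.94
G1 X137.50 Y73.24
M5
G0 X234.35 Y35.87
M3 S142
G1 X109.69 Y116.62 F4661
G1 X91.24 Y7.19
G1 X108.60 Y7.31
G1 X76.46 Y85.04
G1 X238.50 Y31.05
M5
G0 X207.98 Y86.41
M3 S142
G1 X164.82 Y107.08 F4661
G1 X126.23 Y122.71
G1 X92.21 Y133.31
G1 X62.77 Y138.87
G1 X37.91 Y139.40
M5
G0 X95.89 Y42.39
M3 S142
G1 X109.04 Y50.13 F4661
G1 X131.88 Y55.96
G1 X156.40 Y61.88
G1 X174.60 Y69.86
G1 X178.47 Y81.91
M5
G0 X178.83 Y171.26
M3 S142
G1 X75.38 Y100.31 F4661
G1 X223.25 Y18.83
G1 X164.53 Y46.95
G1 X178.83 Y171.26
M5
G0 X0.00 Y0.00

1 u = 1 mm; y_m = 187.80 − y.

[1] `<polygon>` regular polygon, #008000→engrave S142 F4661: (51.94,19.36) → (47.28,86.65) → (107.88,57.04) → (51.94,19.36) (closed)

[2] `<path>` regular polygon, #008000→engrave S142 F4661: (137.50,73.24) → (117.78,82.41) → (112.65,103.54) → (125.98,120.73) → (147.72,121.02) → (161.51,104.21) → (156.96,82.94) → (137.50,73.24) (closed)

[3] `<path>` open polyline, #008000→engrave S142 F4661: (234.35,35.87) → (109.69,116.62) → (91.24,7.19) → (108.60,7.31) → (76.46,85.04) → (238.50,31.05)

[4] `<path>` quadratic bezier, #008000→engrave S142 F4661: (207.98,86.41) → (164.82,107.08) → (126.23,122.71) → (92.21,133.31) → (62.77,138.87) → (37.91,139.40)

[5] `<path>` cubic bezier, #008000→engrave S142 F4661: (95.89,42.39) → (109.04,50.13) → (131.88,55.96) → (156.40,61.88) → (174.60,69.86) → (178.47,81.91)

[6] `<polygon>` closed polygon, #008000→engrave S142 F4661: (178.83,171.26) → (75.38,100.31) → (223.25,18.83) → (164.53,46.95) → (178.83,171.26) (closed)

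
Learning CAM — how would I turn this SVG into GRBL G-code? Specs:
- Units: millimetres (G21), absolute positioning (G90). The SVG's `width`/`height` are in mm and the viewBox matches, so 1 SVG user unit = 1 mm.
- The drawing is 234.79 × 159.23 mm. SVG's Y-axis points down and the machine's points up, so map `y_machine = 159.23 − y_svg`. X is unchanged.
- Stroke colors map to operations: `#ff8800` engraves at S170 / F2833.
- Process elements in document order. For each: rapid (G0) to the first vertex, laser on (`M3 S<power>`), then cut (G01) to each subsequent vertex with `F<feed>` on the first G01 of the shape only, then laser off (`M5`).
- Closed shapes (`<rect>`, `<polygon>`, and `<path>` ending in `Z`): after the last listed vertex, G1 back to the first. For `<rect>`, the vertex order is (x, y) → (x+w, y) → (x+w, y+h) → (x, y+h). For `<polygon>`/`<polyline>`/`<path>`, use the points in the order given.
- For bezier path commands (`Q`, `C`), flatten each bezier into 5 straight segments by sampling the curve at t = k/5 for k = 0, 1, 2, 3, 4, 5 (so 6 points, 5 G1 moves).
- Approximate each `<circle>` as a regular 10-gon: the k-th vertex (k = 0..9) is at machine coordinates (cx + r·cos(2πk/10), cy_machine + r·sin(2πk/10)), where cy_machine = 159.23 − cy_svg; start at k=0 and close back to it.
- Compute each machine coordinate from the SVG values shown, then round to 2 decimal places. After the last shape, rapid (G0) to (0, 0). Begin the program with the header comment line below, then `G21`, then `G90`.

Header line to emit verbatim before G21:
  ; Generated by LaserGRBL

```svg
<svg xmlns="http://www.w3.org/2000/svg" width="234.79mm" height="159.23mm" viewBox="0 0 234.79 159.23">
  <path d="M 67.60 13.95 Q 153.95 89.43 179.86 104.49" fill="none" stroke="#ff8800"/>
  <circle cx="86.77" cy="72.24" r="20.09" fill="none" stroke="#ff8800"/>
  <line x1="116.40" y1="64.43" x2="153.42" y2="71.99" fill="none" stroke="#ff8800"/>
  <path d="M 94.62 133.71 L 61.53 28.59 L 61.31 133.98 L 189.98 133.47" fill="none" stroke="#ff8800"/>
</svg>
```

1 u = 1 mm; y_m = 159.23 − y.

[1] `<path>` quadratic bezier, #ff8800→engrave S170 F2833: (67.60,145.28) → (99.72,117.50) → (127.01,94.56) → (149.46,76.46) → (167.08,63.18) → (179.86,54.74)

[2] `<circle>` circle, #ff8800→engrave S170 F2833: (106.86,86.99) → (103.02,98.80) → (92.98,106.10) → (80.56,106.10) → (70.52,98.80) → (66.68,86.99) → (70.52,75.18) → (80.56,67.88) → (92.98,67.88) → (103.02,75.18) → (106.86,86.99) (closed)

[3] `<line>` line segment, #ff8800→engrave S170 F2833: (116.40,94.80) → (153.42,87.24)

[4] `<path>` open polyline, #ff8800→engrave S170 F2833: (94.62,25.52) → (61.53,130.64) → (61.31,25.25) → (189.98,25.76)

; Generated by LaserGRBL
G21
G90
G0 X67.60 Y145.28
M3 S170
G01 X99.72 Y117.50 F2833
G01 X127.01 Y94.56
G01 X149.46 Y76.46
G01 X167.08 Y63.18
G01 X179.86 Y54.74
M5
G0 X106.86 Y86.99
M3 S170
G01 X103.02 Y98.80 F2833
G01 X92.98 Y106.10
G01 X80.56 Y106.10
G01 X70.52 Y98.80
G01 X66.68 Y86.99
G01 X70.52 Y75.18
G01 X80.56 Y67.88
G01 X92.98 Y67.88
G01 X103.02 Y75.18
G01 X106.86 Y86.99
M5
G0 X116.40 Y94.80
M3 S170
G01 X153.42 Y87.24 F2833
M5
G0 X94.62 Y25.52
M3 S170
G01 X61.53 Y130.64 F2833
G01 X61.31 Y25.25
G01 X189.98 Y25.76
M5
G0 X0.00 Y0.00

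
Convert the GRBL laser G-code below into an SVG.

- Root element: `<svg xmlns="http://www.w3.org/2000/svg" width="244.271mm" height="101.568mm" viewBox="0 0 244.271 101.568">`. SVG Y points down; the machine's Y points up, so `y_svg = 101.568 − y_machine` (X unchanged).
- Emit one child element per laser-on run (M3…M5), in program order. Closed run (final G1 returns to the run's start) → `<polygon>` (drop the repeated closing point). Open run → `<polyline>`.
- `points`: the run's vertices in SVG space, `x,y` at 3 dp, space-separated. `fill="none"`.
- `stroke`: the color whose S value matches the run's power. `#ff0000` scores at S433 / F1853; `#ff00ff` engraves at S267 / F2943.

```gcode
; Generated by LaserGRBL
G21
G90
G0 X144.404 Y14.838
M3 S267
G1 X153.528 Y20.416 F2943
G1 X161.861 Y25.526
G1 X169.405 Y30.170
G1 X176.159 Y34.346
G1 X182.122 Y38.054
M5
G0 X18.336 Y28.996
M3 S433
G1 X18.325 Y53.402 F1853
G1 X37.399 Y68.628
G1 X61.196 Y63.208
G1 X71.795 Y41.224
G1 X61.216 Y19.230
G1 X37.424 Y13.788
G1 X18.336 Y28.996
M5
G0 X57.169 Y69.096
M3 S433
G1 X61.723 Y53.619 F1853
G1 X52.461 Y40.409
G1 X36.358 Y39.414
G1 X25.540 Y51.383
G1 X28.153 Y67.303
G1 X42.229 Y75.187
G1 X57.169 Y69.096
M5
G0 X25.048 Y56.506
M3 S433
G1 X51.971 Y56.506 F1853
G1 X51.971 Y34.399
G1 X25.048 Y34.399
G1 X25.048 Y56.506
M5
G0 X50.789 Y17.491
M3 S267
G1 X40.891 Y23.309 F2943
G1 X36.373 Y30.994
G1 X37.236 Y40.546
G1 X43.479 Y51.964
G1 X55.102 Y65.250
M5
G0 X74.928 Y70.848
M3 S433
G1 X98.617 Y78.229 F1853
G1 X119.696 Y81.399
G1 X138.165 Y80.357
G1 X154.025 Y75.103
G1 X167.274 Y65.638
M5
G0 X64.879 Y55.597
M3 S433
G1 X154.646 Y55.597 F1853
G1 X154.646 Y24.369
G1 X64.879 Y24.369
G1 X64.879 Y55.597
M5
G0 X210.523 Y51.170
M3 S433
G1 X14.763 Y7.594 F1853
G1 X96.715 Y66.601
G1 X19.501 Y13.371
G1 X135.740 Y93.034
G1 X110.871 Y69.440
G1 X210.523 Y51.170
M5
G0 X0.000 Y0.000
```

<svg xmlns="http://www.w3.org/2000/svg" width="244.271mm" height="101.568mm" viewBox="0 0 244.271 101.568">
  <polyline points="144.404,86.730 153.528,81.152 161.861,76.042 169.405,71.398 176.159,67.222 182.122,63.514" fill="none" stroke="#ff00ff"/>
  <polygon points="18.336,72.572 18.325,48.166 37.399,32.940 61.196,38.360 71.795,60.344 61.216,82.338 37.424,87.780" fill="none" stroke="#ff0000"/>
  <polygon points="57.169,32.472 61.723,47.949 52.461,61.159 36.358,62.154 25.540,50.185 28.153,34.265 42.229,26.381" fill="none" stroke="#ff0000"/>
  <polygon points="25.048,45.062 51.971,45.062 51.971,67.169 25.048,67.169" fill="none" stroke="#ff0000"/>
  <polyline points="50.789,84.077 40.891,78.259 36.373,70.574 37.236,61.022 43.479,49.604 55.102,36.318" fill="none" stroke="#ff00ff"/>
  <polyline points="74.928,30.720 98.617,23.339 119.696,20.169 138.165,21.211 154.025,26.465 167.274,35.930" fill="none" stroke="#ff0000"/>
  <polygon points="64.879,45.971 154.646,45.971 154.646,77.199 64.879,77.199" fill="none" stroke="#ff0000"/>
  <polygon points="210.523,50.398 14.763,93.974 96.715,34.967 19.501,88.197 135.740,8.534 110.871,32.128" fill="none" stroke="#ff0000"/>
</svg>

Machine Y-up, SVG Y-down with viewBox height 101.568, so y_svg = 101.568 − y_machine; X carries over.

Run 1: S267 ⇒ engrave layer `#ff00ff`. The run is open, so emit a `<polyline>` with points (Y-flipped): 144.404,86.730 153.528,81.152 161.861,76.042 169.405,71.398 176.159,67.222 182.122,63.514.

Run 2: S433 ⇒ score layer `#ff0000`. The run returns to its start, so emit a `<polygon>` with points (Y-flipped): 18.336,72.572 18.325,48.166 37.399,32.940 61.196,38.360 71.795,60.344 61.216,82.338 37.424,87.780.

Run 3: S433 ⇒ score layer `#ff0000`. The run returns to its start, so emit a `<polygon>` with points (Y-flipped): 57.169,32.472 61.723,47.949 52.461,61.159 36.358,62.154 25.540,50.185 28.153,34.265 42.229,26.381.

Run 4: the run's S433 means `#ff0000` (score). The run returns to its start, so emit a `<polygon>` with points (Y-flipped): 25.048,45.062 51.971,45.062 51.971,67.169 25.048,67.169.

Run 5: S267 ⇒ engrave layer `#ff00ff`. The run is open, so emit a `<polyline>` with points (Y-flipped): 50.789,84.077 40.891,78.259 36.373,70.574 37.236,61.022 43.479,49.604 55.102,36.318.

Run 6: power S433 maps to stroke `#ff0000` (score). The run is open, so emit a `<polyline>` with points (Y-flipped): 74.928,30.720 98.617,23.339 119.696,20.169 138.165,21.211 154.025,26.465 167.274,35.930.

Run 7: S433 ⇒ score layer `#ff0000`. The run returns to its start, so emit a `<polygon>` with points (Y-flipped): 64.879,45.971 154.646,45.971 154.646,77.199 64.879,77.199.

Run 8: the run's S433 means `#ff0000` (score). The run returns to its start, so emit a `<polygon>` with points (Y-flipped): 210.523,50.398 14.763,93.974 96.715,34.967 19.501,88.197 135.740,8.534 110.871,32.128.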